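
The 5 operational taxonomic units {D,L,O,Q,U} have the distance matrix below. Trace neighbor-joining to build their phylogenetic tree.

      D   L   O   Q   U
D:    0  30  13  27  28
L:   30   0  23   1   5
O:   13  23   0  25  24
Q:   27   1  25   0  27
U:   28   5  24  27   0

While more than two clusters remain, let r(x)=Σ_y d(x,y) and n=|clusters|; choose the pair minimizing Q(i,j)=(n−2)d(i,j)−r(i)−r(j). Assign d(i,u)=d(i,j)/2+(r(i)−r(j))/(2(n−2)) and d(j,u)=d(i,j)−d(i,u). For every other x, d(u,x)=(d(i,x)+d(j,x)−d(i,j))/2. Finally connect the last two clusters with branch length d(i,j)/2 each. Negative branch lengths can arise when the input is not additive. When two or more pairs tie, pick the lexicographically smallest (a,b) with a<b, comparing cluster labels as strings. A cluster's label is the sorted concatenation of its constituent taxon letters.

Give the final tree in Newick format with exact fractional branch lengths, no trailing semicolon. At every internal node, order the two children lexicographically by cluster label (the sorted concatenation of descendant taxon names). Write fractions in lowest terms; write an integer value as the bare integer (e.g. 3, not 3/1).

((((D:26/3,O:13/3):93/8,U:63/8):61/8,L:-39/8):47/16,Q:47/16)

iteration 1: select D,O (d=13, Q=-144); attach at lengths (26/3, 13/3); label the merged cluster DO
  updated: d(DO,L)=20, d(DO,Q)=39/2, d(DO,U)=39/2
iteration 2: select DO,U (d=39/2, Q=-143/2); attach at lengths (93/8, 63/8); label the merged cluster DOU
  updated: d(DOU,L)=11/4, d(DOU,Q)=27/2
iteration 3: select DOU,L (d=11/4, Q=-69/4); attach at lengths (61/8, -39/8); label the merged cluster DLOU
  updated: d(DLOU,Q)=47/8
iteration 4: select DLOU,Q (d=47/8); attach at lengths (47/16, 47/16); label the merged cluster DLOQU
final tree: ((((D:26/3,O:13/3):93/8,U:63/8):61/8,L:-39/8):47/16,Q:47/16)
total length: 329/8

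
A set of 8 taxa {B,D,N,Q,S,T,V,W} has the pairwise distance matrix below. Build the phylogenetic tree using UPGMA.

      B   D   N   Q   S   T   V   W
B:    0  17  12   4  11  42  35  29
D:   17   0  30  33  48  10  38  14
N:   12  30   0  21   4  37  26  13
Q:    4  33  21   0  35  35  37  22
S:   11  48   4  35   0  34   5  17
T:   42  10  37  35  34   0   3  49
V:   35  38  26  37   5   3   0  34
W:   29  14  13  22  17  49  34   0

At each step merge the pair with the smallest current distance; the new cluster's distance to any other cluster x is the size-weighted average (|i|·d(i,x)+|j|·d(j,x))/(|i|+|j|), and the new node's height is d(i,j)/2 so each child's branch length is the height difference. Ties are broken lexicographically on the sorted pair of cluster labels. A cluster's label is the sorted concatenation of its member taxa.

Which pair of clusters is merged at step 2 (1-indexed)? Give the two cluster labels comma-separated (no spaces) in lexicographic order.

iteration 1: select T,V (d=3); attach at lengths (3/2, 3/2); label the merged cluster TV
  updated: d(B,TV)=77/2, d(D,TV)=24, d(N,TV)=63/2, d(Q,TV)=36, d(S,TV)=39/2, d(TV,W)=83/2
iteration 2: select B,Q (d=4); attach at lengths (2, 2); label the merged cluster BQ
  updated: d(BQ,D)=25, d(BQ,N)=33/2, d(BQ,S)=23, d(BQ,TV)=149/4, d(BQ,W)=51/2
iteration 3: select N,S (d=4); attach at lengths (2, 2); label the merged cluster NS
  updated: d(BQ,NS)=79/4, d(D,NS)=39, d(NS,TV)=51/2, d(NS,W)=15
iteration 4: select D,W (d=14); attach at lengths (7, 7); label the merged cluster DW
  updated: d(BQ,DW)=101/4, d(DW,NS)=27, d(DW,TV)=131/4
iteration 5: select BQ,NS (d=79/4); attach at lengths (63/8, 63/8); label the merged cluster BNQS
  updated: d(BNQS,DW)=209/8, d(BNQS,TV)=251/8
iteration 6: select BNQS,DW (d=209/8); attach at lengths (51/16, 97/16); label the merged cluster BDNQSW
  updated: d(BDNQSW,TV)=191/6
iteration 7: select BDNQSW,TV (d=191/6); attach at lengths (137/48, 173/12); label the merged cluster BDNQSTVW
final tree: ((((B:2,Q:2):63/8,(N:2,S:2):63/8):51/16,(D:7,W:7):97/16):137/48,(T:3/2,V:3/2):173/12)
total length: 3229/48

B,Q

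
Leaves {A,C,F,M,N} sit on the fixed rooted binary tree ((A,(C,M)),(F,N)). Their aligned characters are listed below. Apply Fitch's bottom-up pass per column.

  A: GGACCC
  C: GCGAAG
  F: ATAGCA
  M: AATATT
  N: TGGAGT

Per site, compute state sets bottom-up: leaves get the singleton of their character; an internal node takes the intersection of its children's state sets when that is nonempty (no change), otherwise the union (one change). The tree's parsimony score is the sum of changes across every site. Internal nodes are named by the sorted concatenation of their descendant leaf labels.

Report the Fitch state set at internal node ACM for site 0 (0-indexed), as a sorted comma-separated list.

[col 0] CM: children C:{G}, M:{A} ∪→ {A,G}; cost 1
[col 0] ACM: children A:{G}, CM:{A,G} ∩→ {G}; cost 0
[col 0] FN: children F:{A}, N:{T} ∪→ {A,T}; cost 1
[col 0] ACFMN: children ACM:{G}, FN:{A,T} ∪→ {A,G,T}; cost 1
[col 1] CM: children C:{C}, M:{A} ∪→ {A,C}; cost 1
[col 1] ACM: children A:{G}, CM:{A,C} ∪→ {A,C,G}; cost 1
[col 1] FN: children F:{T}, N:{G} ∪→ {G,T}; cost 1
[col 1] ACFMN: children ACM:{A,C,G}, FN:{G,T} ∩→ {G}; cost 0
[col 2] CM: children C:{G}, M:{T} ∪→ {G,T}; cost 1
[col 2] ACM: children A:{A}, CM:{G,T} ∪→ {A,G,T}; cost 1
[col 2] FN: children F:{A}, N:{G} ∪→ {A,G}; cost 1
[col 2] ACFMN: children ACM:{A,G,T}, FN:{A,G} ∩→ {A,G}; cost 0
[col 3] CM: children C:{A}, M:{A} ∩→ {A}; cost 0
[col 3] ACM: children A:{C}, CM:{A} ∪→ {A,C}; cost 1
[col 3] FN: children F:{G}, N:{A} ∪→ {A,G}; cost 1
[col 3] ACFMN: children ACM:{A,C}, FN:{A,G} ∩→ {A}; cost 0
[col 4] CM: children C:{A}, M:{T} ∪→ {A,T}; cost 1
[col 4] ACM: children A:{C}, CM:{A,T} ∪→ {A,C,T}; cost 1
[col 4] FN: children F:{C}, N:{G} ∪→ {C,G}; cost 1
[col 4] ACFMN: children ACM:{A,C,T}, FN:{C,G} ∩→ {C}; cost 0
[col 5] CM: children C:{G}, M:{T} ∪→ {G,T}; cost 1
[col 5] ACM: children A:{C}, CM:{G,T} ∪→ {C,G,T}; cost 1
[col 5] FN: children F:{A}, N:{T} ∪→ {A,T}; cost 1
[col 5] ACFMN: children ACM:{C,G,T}, FN:{A,T} ∩→ {T}; cost 0
per-site changes: [3, 3, 3, 2, 3, 3]; total = 17

G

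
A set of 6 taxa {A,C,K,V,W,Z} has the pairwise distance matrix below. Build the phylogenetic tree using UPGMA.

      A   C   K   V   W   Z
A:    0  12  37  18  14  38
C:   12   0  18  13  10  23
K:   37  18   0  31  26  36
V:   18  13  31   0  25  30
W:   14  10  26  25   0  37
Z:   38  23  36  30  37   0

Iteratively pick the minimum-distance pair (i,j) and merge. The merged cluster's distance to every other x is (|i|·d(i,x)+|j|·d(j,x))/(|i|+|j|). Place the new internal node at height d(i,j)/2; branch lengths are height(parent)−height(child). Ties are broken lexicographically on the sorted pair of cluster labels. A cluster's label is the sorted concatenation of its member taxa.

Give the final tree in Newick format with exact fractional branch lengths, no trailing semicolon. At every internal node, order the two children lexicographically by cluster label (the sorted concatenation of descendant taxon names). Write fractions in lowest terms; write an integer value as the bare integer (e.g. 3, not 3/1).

1. join C+W (d=10) ⇒ CW; edges |C|=5, |W|=5
  updated: d(A,CW)=13, d(CW,K)=22, d(CW,V)=19, d(CW,Z)=30
2. join A+CW (d=13) ⇒ ACW; edges |A|=13/2, |CW|=3/2
  updated: d(ACW,K)=27, d(ACW,V)=56/3, d(ACW,Z)=98/3
3. join ACW+V (d=56/3) ⇒ ACVW; edges |ACW|=17/6, |V|=28/3
  updated: d(ACVW,K)=28, d(ACVW,Z)=32
4. join ACVW+K (d=28) ⇒ ACKVW; edges |ACVW|=14/3, |K|=14
  updated: d(ACKVW,Z)=164/5
5. join ACKVW+Z (d=164/5) ⇒ ACKVWZ; edges |ACKVW|=12/5, |Z|=82/5
final tree: ((((A:13/2,(C:5,W:5):3/2):17/6,V:28/3):14/3,K:14):12/5,Z:82/5)
total length: 2029/30

((((A:13/2,(C:5,W:5):3/2):17/6,V:28/3):14/3,K:14):12/5,Z:82/5)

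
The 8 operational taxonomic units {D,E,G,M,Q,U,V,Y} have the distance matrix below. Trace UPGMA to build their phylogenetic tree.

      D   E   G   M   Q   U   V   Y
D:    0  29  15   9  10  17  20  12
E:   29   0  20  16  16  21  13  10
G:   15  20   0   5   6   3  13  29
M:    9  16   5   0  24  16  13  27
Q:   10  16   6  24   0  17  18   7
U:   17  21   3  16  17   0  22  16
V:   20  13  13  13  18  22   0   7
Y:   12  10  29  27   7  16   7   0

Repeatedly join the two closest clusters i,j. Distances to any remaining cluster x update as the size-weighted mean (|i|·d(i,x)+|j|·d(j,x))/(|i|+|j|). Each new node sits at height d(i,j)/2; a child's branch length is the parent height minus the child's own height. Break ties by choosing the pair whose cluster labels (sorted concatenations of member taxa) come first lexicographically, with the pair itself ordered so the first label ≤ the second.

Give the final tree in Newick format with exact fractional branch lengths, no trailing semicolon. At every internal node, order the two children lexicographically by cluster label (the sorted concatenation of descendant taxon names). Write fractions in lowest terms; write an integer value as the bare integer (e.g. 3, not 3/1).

step 1: merge (G,U) at d=3; branch lengths G→3/2, U→3/2; new cluster GU
  updated: d(D,GU)=16, d(E,GU)=41/2, d(GU,M)=21/2, d(GU,Q)=23/2, d(GU,V)=35/2, d(GU,Y)=45/2
step 2: merge (Q,Y) at d=7; branch lengths Q→7/2, Y→7/2; new cluster QY
  updated: d(D,QY)=11, d(E,QY)=13, d(GU,QY)=17, d(M,QY)=51/2, d(QY,V)=25/2
step 3: merge (D,M) at d=9; branch lengths D→9/2, M→9/2; new cluster DM
  updated: d(DM,E)=45/2, d(DM,GU)=53/4, d(DM,QY)=73/4, d(DM,V)=33/2
step 4: merge (QY,V) at d=25/2; branch lengths QY→11/4, V→25/4; new cluster QVY
  updated: d(DM,QVY)=53/3, d(E,QVY)=13, d(GU,QVY)=103/6
step 5: merge (E,QVY) at d=13; branch lengths E→13/2, QVY→1/4; new cluster EQVY
  updated: d(DM,EQVY)=151/8, d(EQVY,GU)=18
step 6: merge (DM,GU) at d=53/4; branch lengths DM→17/8, GU→41/8; new cluster DGMU
  updated: d(DGMU,EQVY)=295/16
step 7: merge (DGMU,EQVY) at d=295/16; branch lengths DGMU→83/32, EQVY→87/32; new cluster DEGMQUVY
final tree: (((D:9/2,M:9/2):17/8,(G:3/2,U:3/2):41/8):83/32,(E:13/2,((Q:7/2,Y:7/2):11/4,V:25/4):1/4):87/32)
total length: 757/16

(((D:9/2,M:9/2):17/8,(G:3/2,U:3/2):41/8):83/32,(E:13/2,((Q:7/2,Y:7/2):11/4,V:25/4):1/4):87/32)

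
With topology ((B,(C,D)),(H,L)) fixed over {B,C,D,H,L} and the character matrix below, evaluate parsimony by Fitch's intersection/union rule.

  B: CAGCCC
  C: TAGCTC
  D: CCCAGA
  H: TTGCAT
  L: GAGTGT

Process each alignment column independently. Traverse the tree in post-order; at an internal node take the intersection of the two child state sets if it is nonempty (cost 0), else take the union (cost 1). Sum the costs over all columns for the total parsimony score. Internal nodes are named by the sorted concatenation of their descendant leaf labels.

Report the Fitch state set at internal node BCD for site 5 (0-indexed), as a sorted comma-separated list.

CD@0: {T} ∪ {C} = {C,T} (union, +1)
BCD@0: {C} ∩ {C,T} = {C} (intersection, +0)
HL@0: {T} ∪ {G} = {G,T} (union, +1)
BCDHL@0: {C} ∪ {G,T} = {C,G,T} (union, +1)
CD@1: {A} ∪ {C} = {A,C} (union, +1)
BCD@1: {A} ∩ {A,C} = {A} (intersection, +0)
HL@1: {T} ∪ {A} = {A,T} (union, +1)
BCDHL@1: {A} ∩ {A,T} = {A} (intersection, +0)
CD@2: {G} ∪ {C} = {C,G} (union, +1)
BCD@2: {G} ∩ {C,G} = {G} (intersection, +0)
HL@2: {G} ∩ {G} = {G} (intersection, +0)
BCDHL@2: {G} ∩ {G} = {G} (intersection, +0)
CD@3: {C} ∪ {A} = {A,C} (union, +1)
BCD@3: {C} ∩ {A,C} = {C} (intersection, +0)
HL@3: {C} ∪ {T} = {C,T} (union, +1)
BCDHL@3: {C} ∩ {C,T} = {C} (intersection, +0)
CD@4: {T} ∪ {G} = {G,T} (union, +1)
BCD@4: {C} ∪ {G,T} = {C,G,T} (union, +1)
HL@4: {A} ∪ {G} = {A,G} (union, +1)
BCDHL@4: {C,G,T} ∩ {A,G} = {G} (intersection, +0)
CD@5: {C} ∪ {A} = {A,C} (union, +1)
BCD@5: {C} ∩ {A,C} = {C} (intersection, +0)
HL@5: {T} ∩ {T} = {T} (intersection, +0)
BCDHL@5: {C} ∪ {T} = {C,T} (union, +1)
per-site changes: [3, 2, 1, 2, 3, 2]; total = 13

C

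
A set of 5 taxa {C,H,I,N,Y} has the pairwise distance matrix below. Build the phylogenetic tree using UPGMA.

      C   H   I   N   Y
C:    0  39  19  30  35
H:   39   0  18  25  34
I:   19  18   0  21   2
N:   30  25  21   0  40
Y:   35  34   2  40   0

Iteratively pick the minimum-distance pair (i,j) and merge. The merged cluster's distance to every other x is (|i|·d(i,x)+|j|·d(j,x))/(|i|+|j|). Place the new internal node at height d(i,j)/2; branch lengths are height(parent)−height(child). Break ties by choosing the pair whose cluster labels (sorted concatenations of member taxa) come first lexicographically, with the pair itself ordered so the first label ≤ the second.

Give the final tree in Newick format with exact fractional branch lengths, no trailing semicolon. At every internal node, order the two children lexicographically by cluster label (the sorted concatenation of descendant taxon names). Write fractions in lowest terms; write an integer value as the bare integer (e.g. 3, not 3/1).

((C:27/2,(I:1,Y:1):25/2):5/3,(H:25/2,N:25/2):8/3)

1. join I+Y (d=2) ⇒ IY; edges |I|=1, |Y|=1
  updated: d(C,IY)=27, d(H,IY)=26, d(IY,N)=61/2
2. join H+N (d=25) ⇒ HN; edges |H|=25/2, |N|=25/2
  updated: d(C,HN)=69/2, d(HN,IY)=113/4
3. join C+IY (d=27) ⇒ CIY; edges |C|=27/2, |IY|=25/2
  updated: d(CIY,HN)=91/3
4. join CIY+HN (d=91/3) ⇒ CHINY; edges |CIY|=5/3, |HN|=8/3
final tree: ((C:27/2,(I:1,Y:1):25/2):5/3,(H:25/2,N:25/2):8/3)
total length: 172/3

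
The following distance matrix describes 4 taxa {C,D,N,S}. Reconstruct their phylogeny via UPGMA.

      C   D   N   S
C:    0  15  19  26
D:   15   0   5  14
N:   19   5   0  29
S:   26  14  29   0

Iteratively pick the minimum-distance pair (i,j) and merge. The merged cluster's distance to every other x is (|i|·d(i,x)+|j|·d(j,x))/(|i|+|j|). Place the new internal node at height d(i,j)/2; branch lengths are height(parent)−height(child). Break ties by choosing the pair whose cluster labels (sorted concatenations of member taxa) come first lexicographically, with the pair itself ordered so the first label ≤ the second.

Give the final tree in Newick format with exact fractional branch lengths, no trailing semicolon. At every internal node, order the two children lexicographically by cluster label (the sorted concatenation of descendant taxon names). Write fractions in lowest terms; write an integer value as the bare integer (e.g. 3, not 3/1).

1. join D+N (d=5) ⇒ DN; edges |D|=5/2, |N|=5/2
  updated: d(C,DN)=17, d(DN,S)=43/2
2. join C+DN (d=17) ⇒ CDN; edges |C|=17/2, |DN|=6
  updated: d(CDN,S)=23
3. join CDN+S (d=23) ⇒ CDNS; edges |CDN|=3, |S|=23/2
final tree: ((C:17/2,(D:5/2,N:5/2):6):3,S:23/2)
total length: 34

((C:17/2,(D:5/2,N:5/2):6):3,S:23/2)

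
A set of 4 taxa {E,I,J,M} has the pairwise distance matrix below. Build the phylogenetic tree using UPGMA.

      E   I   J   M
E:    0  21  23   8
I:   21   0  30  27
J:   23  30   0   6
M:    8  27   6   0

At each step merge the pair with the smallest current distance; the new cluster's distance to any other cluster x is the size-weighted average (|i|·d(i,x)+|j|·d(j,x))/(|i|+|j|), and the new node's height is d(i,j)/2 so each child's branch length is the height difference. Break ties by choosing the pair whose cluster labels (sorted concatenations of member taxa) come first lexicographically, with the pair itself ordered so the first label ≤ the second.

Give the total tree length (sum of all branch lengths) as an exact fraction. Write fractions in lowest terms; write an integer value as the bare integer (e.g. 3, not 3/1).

147/4

iteration 1: select J,M (d=6); attach at lengths (3, 3); label the merged cluster JM
  updated: d(E,JM)=31/2, d(I,JM)=57/2
iteration 2: select E,JM (d=31/2); attach at lengths (31/4, 19/4); label the merged cluster EJM
  updated: d(EJM,I)=26
iteration 3: select EJM,I (d=26); attach at lengths (21/4, 13); label the merged cluster EIJM
final tree: ((E:31/4,(J:3,M:3):19/4):21/4,I:13)
total length: 147/4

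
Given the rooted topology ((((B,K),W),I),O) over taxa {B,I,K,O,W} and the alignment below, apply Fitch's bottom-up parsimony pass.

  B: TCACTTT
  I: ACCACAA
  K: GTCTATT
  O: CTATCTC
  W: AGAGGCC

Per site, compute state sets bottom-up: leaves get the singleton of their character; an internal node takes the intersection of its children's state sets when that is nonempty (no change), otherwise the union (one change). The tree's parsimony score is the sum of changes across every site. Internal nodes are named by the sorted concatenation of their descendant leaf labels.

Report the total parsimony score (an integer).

[col 0] BK: children B:{T}, K:{G} ∪→ {G,T}; cost 1
[col 0] BKW: children BK:{G,T}, W:{A} ∪→ {A,G,T}; cost 1
[col 0] BIKW: children BKW:{A,G,T}, I:{A} ∩→ {A}; cost 0
[col 0] BIKOW: children BIKW:{A}, O:{C} ∪→ {A,C}; cost 1
[col 1] BK: children B:{C}, K:{T} ∪→ {C,T}; cost 1
[col 1] BKW: children BK:{C,T}, W:{G} ∪→ {C,G,T}; cost 1
[col 1] BIKW: children BKW:{C,G,T}, I:{C} ∩→ {C}; cost 0
[col 1] BIKOW: children BIKW:{C}, O:{T} ∪→ {C,T}; cost 1
[col 2] BK: children B:{A}, K:{C} ∪→ {A,C}; cost 1
[col 2] BKW: children BK:{A,C}, W:{A} ∩→ {A}; cost 0
[col 2] BIKW: children BKW:{A}, I:{C} ∪→ {A,C}; cost 1
[col 2] BIKOW: children BIKW:{A,C}, O:{A} ∩→ {A}; cost 0
[col 3] BK: children B:{C}, K:{T} ∪→ {C,T}; cost 1
[col 3] BKW: children BK:{C,T}, W:{G} ∪→ {C,G,T}; cost 1
[col 3] BIKW: children BKW:{C,G,T}, I:{A} ∪→ {A,C,G,T}; cost 1
[col 3] BIKOW: children BIKW:{A,C,G,T}, O:{T} ∩→ {T}; cost 0
[col 4] BK: children B:{T}, K:{A} ∪→ {A,T}; cost 1
[col 4] BKW: children BK:{A,T}, W:{G} ∪→ {A,G,T}; cost 1
[col 4] BIKW: children BKW:{A,G,T}, I:{C} ∪→ {A,C,G,T}; cost 1
[col 4] BIKOW: children BIKW:{A,C,G,T}, O:{C} ∩→ {C}; cost 0
[col 5] BK: children B:{T}, K:{T} ∩→ {T}; cost 0
[col 5] BKW: children BK:{T}, W:{C} ∪→ {C,T}; cost 1
[col 5] BIKW: children BKW:{C,T}, I:{A} ∪→ {A,C,T}; cost 1
[col 5] BIKOW: children BIKW:{A,C,T}, O:{T} ∩→ {T}; cost 0
[col 6] BK: children B:{T}, K:{T} ∩→ {T}; cost 0
[col 6] BKW: children BK:{T}, W:{C} ∪→ {C,T}; cost 1
[col 6] BIKW: children BKW:{C,T}, I:{A} ∪→ {A,C,T}; cost 1
[col 6] BIKOW: children BIKW:{A,C,T}, O:{C} ∩→ {C}; cost 0
per-site changes: [3, 3, 2, 3, 3, 2, 2]; total = 18

18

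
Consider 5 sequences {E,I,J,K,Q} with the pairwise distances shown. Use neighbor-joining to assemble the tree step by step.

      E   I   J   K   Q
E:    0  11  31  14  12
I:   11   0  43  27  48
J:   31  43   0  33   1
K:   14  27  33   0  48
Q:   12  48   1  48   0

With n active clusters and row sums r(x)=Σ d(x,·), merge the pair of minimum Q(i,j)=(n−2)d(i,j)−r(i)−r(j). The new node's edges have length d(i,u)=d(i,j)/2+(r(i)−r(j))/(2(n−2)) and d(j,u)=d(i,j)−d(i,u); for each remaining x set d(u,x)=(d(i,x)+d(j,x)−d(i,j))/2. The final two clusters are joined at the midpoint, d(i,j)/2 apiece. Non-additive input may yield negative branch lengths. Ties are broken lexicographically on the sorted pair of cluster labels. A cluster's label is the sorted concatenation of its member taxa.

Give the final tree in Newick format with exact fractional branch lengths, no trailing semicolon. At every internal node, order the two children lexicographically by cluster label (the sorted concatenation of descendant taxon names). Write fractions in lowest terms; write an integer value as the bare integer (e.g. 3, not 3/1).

(((E:-9/2,(J:1/3,Q:2/3):51/2):7/2,I:14):13/2,K:13/2)

iteration 1: select J,Q (d=1, Q=-214); attach at lengths (1/3, 2/3); label the merged cluster JQ
  updated: d(E,JQ)=21, d(I,JQ)=45, d(JQ,K)=40
iteration 2: select E,JQ (d=21, Q=-110); attach at lengths (-9/2, 51/2); label the merged cluster EJQ
  updated: d(EJQ,I)=35/2, d(EJQ,K)=33/2
iteration 3: select EJQ,I (d=35/2, Q=-61); attach at lengths (7/2, 14); label the merged cluster EIJQ
  updated: d(EIJQ,K)=13
iteration 4: select EIJQ,K (d=13); attach at lengths (13/2, 13/2); label the merged cluster EIJKQ
final tree: (((E:-9/2,(J:1/3,Q:2/3):51/2):7/2,I:14):13/2,K:13/2)
total length: 105/2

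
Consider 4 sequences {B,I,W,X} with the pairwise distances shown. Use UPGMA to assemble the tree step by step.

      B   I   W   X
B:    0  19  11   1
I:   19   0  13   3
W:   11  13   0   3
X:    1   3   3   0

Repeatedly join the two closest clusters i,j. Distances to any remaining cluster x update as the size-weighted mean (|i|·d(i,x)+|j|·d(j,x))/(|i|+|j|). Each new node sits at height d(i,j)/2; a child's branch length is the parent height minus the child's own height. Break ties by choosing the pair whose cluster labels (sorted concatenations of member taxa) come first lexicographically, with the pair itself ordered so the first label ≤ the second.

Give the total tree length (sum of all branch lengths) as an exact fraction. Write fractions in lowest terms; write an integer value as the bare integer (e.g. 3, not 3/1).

iteration 1: select B,X (d=1); attach at lengths (1/2, 1/2); label the merged cluster BX
  updated: d(BX,I)=11, d(BX,W)=7
iteration 2: select BX,W (d=7); attach at lengths (3, 7/2); label the merged cluster BWX
  updated: d(BWX,I)=35/3
iteration 3: select BWX,I (d=35/3); attach at lengths (7/3, 35/6); label the merged cluster BIWX
final tree: (((B:1/2,X:1/2):3,W:7/2):7/3,I:35/6)
total length: 47/3

47/3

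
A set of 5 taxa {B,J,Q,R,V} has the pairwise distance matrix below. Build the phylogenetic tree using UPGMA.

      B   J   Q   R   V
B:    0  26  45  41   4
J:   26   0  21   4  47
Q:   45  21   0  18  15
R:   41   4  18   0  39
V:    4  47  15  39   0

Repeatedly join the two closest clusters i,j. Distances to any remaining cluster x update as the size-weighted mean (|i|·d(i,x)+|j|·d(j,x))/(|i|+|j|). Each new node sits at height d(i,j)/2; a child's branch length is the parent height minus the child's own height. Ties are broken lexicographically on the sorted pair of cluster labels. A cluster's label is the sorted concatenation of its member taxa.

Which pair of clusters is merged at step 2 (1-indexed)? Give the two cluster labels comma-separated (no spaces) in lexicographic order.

iteration 1: select B,V (d=4); attach at lengths (2, 2); label the merged cluster BV
  updated: d(BV,J)=73/2, d(BV,Q)=30, d(BV,R)=40
iteration 2: select J,R (d=4); attach at lengths (2, 2); label the merged cluster JR
  updated: d(BV,JR)=153/4, d(JR,Q)=39/2
iteration 3: select JR,Q (d=39/2); attach at lengths (31/4, 39/4); label the merged cluster JQR
  updated: d(BV,JQR)=71/2
iteration 4: select BV,JQR (d=71/2); attach at lengths (63/4, 8); label the merged cluster BJQRV
final tree: ((B:2,V:2):63/4,((J:2,R:2):31/4,Q:39/4):8)
total length: 197/4

J,R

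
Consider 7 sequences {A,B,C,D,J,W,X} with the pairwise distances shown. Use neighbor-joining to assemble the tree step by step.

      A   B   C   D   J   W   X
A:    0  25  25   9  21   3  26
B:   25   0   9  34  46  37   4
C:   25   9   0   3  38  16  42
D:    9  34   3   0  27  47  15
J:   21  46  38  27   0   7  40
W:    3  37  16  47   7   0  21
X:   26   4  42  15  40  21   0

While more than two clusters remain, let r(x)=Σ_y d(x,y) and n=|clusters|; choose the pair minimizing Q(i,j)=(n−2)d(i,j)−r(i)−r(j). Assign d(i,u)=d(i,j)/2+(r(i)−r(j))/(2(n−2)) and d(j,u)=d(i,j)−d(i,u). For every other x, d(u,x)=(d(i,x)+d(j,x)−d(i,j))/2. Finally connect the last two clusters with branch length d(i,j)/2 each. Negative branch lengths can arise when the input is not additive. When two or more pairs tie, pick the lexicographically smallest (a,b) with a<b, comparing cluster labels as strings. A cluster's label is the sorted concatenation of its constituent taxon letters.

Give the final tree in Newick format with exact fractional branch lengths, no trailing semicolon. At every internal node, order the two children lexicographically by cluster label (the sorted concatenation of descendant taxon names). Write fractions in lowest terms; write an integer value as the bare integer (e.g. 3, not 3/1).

1. join B+X (d=4, Q=-283) ⇒ BX; edges |B|=27/10, |X|=13/10
  updated: d(A,BX)=47/2, d(BX,C)=47/2, d(BX,D)=45/2, d(BX,J)=41, d(BX,W)=27
2. join J+W (d=7, Q=-206) ⇒ JW; edges |J|=31/4, |W|=-3/4
  updated: d(A,JW)=17/2, d(BX,JW)=61/2, d(C,JW)=47/2, d(D,JW)=67/2
3. join A+JW (d=17/2, Q=-273/2) ⇒ AJW; edges |A|=-3/4, |JW|=37/4
  updated: d(AJW,BX)=91/4, d(AJW,C)=20, d(AJW,D)=17
4. join AJW+BX (d=91/4, Q=-83) ⇒ ABJWX; edges |AJW|=73/8, |BX|=109/8
  updated: d(ABJWX,C)=83/8, d(ABJWX,D)=67/8
5. join ABJWX+C (d=83/8, Q=-87/4) ⇒ ABCJWX; edges |ABJWX|=63/8, |C|=5/2
  updated: d(ABCJWX,D)=1/2
6. join ABCJWX+D (d=1/2) ⇒ ABCDJWX; edges |ABCJWX|=1/4, |D|=1/4
final tree: ((((A:-3/4,(J:31/4,W:-3/4):37/4):73/8,(B:27/10,X:13/10):109/8):63/8,C:5/2):1/4,D:1/4)
total length: 425/8

((((A:-3/4,(J:31/4,W:-3/4):37/4):73/8,(B:27/10,X:13/10):109/8):63/8,C:5/2):1/4,D:1/4)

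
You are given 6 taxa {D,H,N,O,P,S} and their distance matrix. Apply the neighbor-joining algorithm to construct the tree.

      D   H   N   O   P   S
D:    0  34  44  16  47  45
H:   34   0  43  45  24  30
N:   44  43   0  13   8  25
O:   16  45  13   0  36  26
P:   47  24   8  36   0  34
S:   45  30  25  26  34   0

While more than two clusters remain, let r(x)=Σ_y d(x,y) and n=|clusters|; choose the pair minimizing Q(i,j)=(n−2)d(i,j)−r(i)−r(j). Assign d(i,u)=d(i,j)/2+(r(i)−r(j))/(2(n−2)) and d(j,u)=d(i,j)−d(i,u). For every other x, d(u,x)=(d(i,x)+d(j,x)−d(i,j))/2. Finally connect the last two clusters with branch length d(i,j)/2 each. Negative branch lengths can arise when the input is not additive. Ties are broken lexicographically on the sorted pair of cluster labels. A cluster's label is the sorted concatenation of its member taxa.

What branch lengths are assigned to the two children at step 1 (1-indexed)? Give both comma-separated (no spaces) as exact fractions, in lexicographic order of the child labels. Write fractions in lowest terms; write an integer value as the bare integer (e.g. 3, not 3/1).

57/4,7/4

step 1: merge (D,O) at d=16, Q=-258; branch lengths D→57/4, O→7/4; new cluster DO
  updated: d(DO,H)=63/2, d(DO,N)=41/2, d(DO,P)=67/2, d(DO,S)=55/2
step 2: merge (N,P) at d=8, Q=-172; branch lengths N→7/2, P→9/2; new cluster NP
  updated: d(DO,NP)=23, d(H,NP)=59/2, d(NP,S)=51/2
step 3: merge (DO,NP) at d=23, Q=-114; branch lengths DO→25/2, NP→21/2; new cluster DNOP
  updated: d(DNOP,H)=19, d(DNOP,S)=15
step 4: merge (DNOP,H) at d=19, Q=-64; branch lengths DNOP→2, H→17; new cluster DHNOP
  updated: d(DHNOP,S)=13
step 5: merge (DHNOP,S) at d=13; branch lengths DHNOP→13/2, S→13/2; new cluster DHNOPS
final tree: ((((D:57/4,O:7/4):25/2,(N:7/2,P:9/2):21/2):2,H:17):13/2,S:13/2)
total length: 79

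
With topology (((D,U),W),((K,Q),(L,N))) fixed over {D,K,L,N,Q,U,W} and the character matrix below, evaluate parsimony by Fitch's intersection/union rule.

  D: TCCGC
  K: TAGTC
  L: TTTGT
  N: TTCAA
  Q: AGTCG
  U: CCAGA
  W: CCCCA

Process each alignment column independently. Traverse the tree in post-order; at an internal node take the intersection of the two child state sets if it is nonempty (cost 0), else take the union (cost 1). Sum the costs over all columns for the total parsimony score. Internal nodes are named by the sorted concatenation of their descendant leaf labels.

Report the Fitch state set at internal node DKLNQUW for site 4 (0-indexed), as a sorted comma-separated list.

A

[col 0] DU: children D:{T}, U:{C} ∪→ {C,T}; cost 1
[col 0] DUW: children DU:{C,T}, W:{C} ∩→ {C}; cost 0
[col 0] KQ: children K:{T}, Q:{A} ∪→ {A,T}; cost 1
[col 0] LN: children L:{T}, N:{T} ∩→ {T}; cost 0
[col 0] KLNQ: children KQ:{A,T}, LN:{T} ∩→ {T}; cost 0
[col 0] DKLNQUW: children DUW:{C}, KLNQ:{T} ∪→ {C,T}; cost 1
[col 1] DU: children D:{C}, U:{C} ∩→ {C}; cost 0
[col 1] DUW: children DU:{C}, W:{C} ∩→ {C}; cost 0
[col 1] KQ: children K:{A}, Q:{G} ∪→ {A,G}; cost 1
[col 1] LN: children L:{T}, N:{T} ∩→ {T}; cost 0
[col 1] KLNQ: children KQ:{A,G}, LN:{T} ∪→ {A,G,T}; cost 1
[col 1] DKLNQUW: children DUW:{C}, KLNQ:{A,G,T} ∪→ {A,C,G,T}; cost 1
[col 2] DU: children D:{C}, U:{A} ∪→ {A,C}; cost 1
[col 2] DUW: children DU:{A,C}, W:{C} ∩→ {C}; cost 0
[col 2] KQ: children K:{G}, Q:{T} ∪→ {G,T}; cost 1
[col 2] LN: children L:{T}, N:{C} ∪→ {C,T}; cost 1
[col 2] KLNQ: children KQ:{G,T}, LN:{C,T} ∩→ {T}; cost 0
[col 2] DKLNQUW: children DUW:{C}, KLNQ:{T} ∪→ {C,T}; cost 1
[col 3] DU: children D:{G}, U:{G} ∩→ {G}; cost 0
[col 3] DUW: children DU:{G}, W:{C} ∪→ {C,G}; cost 1
[col 3] KQ: children K:{T}, Q:{C} ∪→ {C,T}; cost 1
[col 3] LN: children L:{G}, N:{A} ∪→ {A,G}; cost 1
[col 3] KLNQ: children KQ:{C,T}, LN:{A,G} ∪→ {A,C,G,T}; cost 1
[col 3] DKLNQUW: children DUW:{C,G}, KLNQ:{A,C,G,T} ∩→ {C,G}; cost 0
[col 4] DU: children D:{C}, U:{A} ∪→ {A,C}; cost 1
[col 4] DUW: children DU:{A,C}, W:{A} ∩→ {A}; cost 0
[col 4] KQ: children K:{C}, Q:{G} ∪→ {C,G}; cost 1
[col 4] LN: children L:{T}, N:{A} ∪→ {A,T}; cost 1
[col 4] KLNQ: children KQ:{C,G}, LN:{A,T} ∪→ {A,C,G,T}; cost 1
[col 4] DKLNQUW: children DUW:{A}, KLNQ:{A,C,G,T} ∩→ {A}; cost 0
per-site changes: [3, 3, 4, 4, 4]; total = 18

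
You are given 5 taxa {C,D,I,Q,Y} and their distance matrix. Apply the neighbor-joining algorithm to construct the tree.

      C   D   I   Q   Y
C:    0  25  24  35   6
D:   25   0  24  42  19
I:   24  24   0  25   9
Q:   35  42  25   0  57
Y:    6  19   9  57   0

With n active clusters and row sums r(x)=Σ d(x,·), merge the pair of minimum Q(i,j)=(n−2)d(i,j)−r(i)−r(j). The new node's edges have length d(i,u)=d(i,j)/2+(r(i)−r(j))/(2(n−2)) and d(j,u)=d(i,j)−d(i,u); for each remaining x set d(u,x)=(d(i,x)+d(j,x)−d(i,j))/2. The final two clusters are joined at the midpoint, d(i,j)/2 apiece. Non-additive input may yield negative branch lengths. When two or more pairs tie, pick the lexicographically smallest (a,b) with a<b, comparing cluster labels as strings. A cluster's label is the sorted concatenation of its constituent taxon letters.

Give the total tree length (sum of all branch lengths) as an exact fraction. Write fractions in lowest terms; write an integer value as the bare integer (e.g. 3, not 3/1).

iteration 1: select I,Q (d=25, Q=-166); attach at lengths (-1/3, 76/3); label the merged cluster IQ
  updated: d(C,IQ)=17, d(D,IQ)=41/2, d(IQ,Y)=41/2
iteration 2: select C,Y (d=6, Q=-163/2); attach at lengths (29/8, 19/8); label the merged cluster CY
  updated: d(CY,D)=19, d(CY,IQ)=63/4
iteration 3: select CY,D (d=19, Q=-221/4); attach at lengths (57/8, 95/8); label the merged cluster CDY
  updated: d(CDY,IQ)=69/8
iteration 4: select CDY,IQ (d=69/8); attach at lengths (69/16, 69/16); label the merged cluster CDIQY
final tree: (((C:29/8,Y:19/8):57/8,D:95/8):69/16,(I:-1/3,Q:76/3):69/16)
total length: 469/8

469/8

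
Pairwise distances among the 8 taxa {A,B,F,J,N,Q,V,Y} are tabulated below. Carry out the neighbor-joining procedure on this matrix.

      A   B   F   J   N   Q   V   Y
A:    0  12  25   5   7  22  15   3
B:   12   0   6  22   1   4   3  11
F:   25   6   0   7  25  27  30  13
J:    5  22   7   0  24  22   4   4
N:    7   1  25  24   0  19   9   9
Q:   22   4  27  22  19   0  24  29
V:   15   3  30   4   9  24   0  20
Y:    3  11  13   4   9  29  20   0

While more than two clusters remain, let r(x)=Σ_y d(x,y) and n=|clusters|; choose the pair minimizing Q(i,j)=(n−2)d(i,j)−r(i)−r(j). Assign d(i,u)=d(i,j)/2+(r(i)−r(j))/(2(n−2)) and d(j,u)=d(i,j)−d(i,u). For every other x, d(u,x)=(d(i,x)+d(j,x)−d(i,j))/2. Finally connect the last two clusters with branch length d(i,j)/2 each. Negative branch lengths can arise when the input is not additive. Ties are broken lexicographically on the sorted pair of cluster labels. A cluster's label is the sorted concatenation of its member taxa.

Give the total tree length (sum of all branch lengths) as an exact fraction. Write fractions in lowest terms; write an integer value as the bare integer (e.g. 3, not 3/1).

2589/64

iteration 1: select B,Q (d=4, Q=-182); attach at lengths (-16/3, 28/3); label the merged cluster BQ
  updated: d(A,BQ)=15, d(BQ,F)=29/2, d(BQ,J)=20, d(BQ,N)=8, d(BQ,V)=23/2, d(BQ,Y)=18
iteration 2: select F,J (d=7, Q=-287/2); attach at lengths (171/20, -31/20); label the merged cluster FJ
  updated: d(A,FJ)=23/2, d(BQ,FJ)=55/4, d(FJ,N)=21, d(FJ,V)=27/2, d(FJ,Y)=5
iteration 3: select FJ,Y (d=5, Q=-399/4); attach at lengths (119/32, 41/32); label the merged cluster FJY
  updated: d(A,FJY)=19/4, d(BQ,FJY)=107/8, d(FJY,N)=25/2, d(FJY,V)=57/4
iteration 4: select A,FJY (d=19/4, Q=-579/8); attach at lengths (89/48, 139/48); label the merged cluster AFJY
  updated: d(AFJY,BQ)=189/16, d(AFJY,N)=59/8, d(AFJY,V)=49/4
iteration 5: select AFJY,N (d=59/8, Q=-657/16); attach at lengths (349/64, 123/64); label the merged cluster AFJNY
  updated: d(AFJNY,BQ)=199/32, d(AFJNY,V)=111/16
iteration 6: select AFJNY,BQ (d=199/32, Q=-789/32); attach at lengths (53/64, 345/64); label the merged cluster ABFJNQY
  updated: d(ABFJNQY,V)=391/64
iteration 7: select ABFJNQY,V (d=391/64); attach at lengths (391/128, 391/128); label the merged cluster ABFJNQVY
final tree: ((((A:89/48,((F:171/20,J:-31/20):119/32,Y:41/32):139/48):349/64,N:123/64):53/64,(B:-16/3,Q:28/3):345/64):391/128,V:391/128)
total length: 2589/64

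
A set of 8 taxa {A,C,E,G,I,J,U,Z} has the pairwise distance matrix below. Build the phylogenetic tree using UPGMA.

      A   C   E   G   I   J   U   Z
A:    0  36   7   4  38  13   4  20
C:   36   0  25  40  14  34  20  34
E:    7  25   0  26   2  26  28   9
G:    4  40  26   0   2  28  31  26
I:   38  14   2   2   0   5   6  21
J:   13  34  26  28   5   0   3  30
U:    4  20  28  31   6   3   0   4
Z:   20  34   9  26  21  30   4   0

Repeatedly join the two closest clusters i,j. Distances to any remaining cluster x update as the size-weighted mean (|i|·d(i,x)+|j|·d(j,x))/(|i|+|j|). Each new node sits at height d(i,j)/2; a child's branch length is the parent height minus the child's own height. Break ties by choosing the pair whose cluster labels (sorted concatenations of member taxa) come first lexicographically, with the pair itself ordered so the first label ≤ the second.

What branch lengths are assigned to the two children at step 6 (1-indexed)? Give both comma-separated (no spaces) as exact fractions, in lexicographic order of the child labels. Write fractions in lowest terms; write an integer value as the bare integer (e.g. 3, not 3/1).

31/4,3/2

step 1: merge (E,I) at d=2; branch lengths E→1, I→1; new cluster EI
  updated: d(A,EI)=45/2, d(C,EI)=39/2, d(EI,G)=14, d(EI,J)=31/2, d(EI,U)=17, d(EI,Z)=15
step 2: merge (J,U) at d=3; branch lengths J→3/2, U→3/2; new cluster JU
  updated: d(A,JU)=17/2, d(C,JU)=27, d(EI,JU)=65/4, d(G,JU)=59/2, d(JU,Z)=17
step 3: merge (A,G) at d=4; branch lengths A→2, G→2; new cluster AG
  updated: d(AG,C)=38, d(AG,EI)=73/4, d(AG,JU)=19, d(AG,Z)=23
step 4: merge (EI,Z) at d=15; branch lengths EI→13/2, Z→15/2; new cluster EIZ
  updated: d(AG,EIZ)=119/6, d(C,EIZ)=73/3, d(EIZ,JU)=33/2
step 5: merge (EIZ,JU) at d=33/2; branch lengths EIZ→3/4, JU→27/4; new cluster EIJUZ
  updated: d(AG,EIJUZ)=39/2, d(C,EIJUZ)=127/5
step 6: merge (AG,EIJUZ) at d=39/2; branch lengths AG→31/4, EIJUZ→3/2; new cluster AEGIJUZ
  updated: d(AEGIJUZ,C)=29
step 7: merge (AEGIJUZ,C) at d=29; branch lengths AEGIJUZ→19/4, C→29/2; new cluster ACEGIJUZ
final tree: (((A:2,G:2):31/4,(((E:1,I:1):13/2,Z:15/2):3/4,(J:3/2,U:3/2):27/4):3/2):19/4,C:29/2)
total length: 59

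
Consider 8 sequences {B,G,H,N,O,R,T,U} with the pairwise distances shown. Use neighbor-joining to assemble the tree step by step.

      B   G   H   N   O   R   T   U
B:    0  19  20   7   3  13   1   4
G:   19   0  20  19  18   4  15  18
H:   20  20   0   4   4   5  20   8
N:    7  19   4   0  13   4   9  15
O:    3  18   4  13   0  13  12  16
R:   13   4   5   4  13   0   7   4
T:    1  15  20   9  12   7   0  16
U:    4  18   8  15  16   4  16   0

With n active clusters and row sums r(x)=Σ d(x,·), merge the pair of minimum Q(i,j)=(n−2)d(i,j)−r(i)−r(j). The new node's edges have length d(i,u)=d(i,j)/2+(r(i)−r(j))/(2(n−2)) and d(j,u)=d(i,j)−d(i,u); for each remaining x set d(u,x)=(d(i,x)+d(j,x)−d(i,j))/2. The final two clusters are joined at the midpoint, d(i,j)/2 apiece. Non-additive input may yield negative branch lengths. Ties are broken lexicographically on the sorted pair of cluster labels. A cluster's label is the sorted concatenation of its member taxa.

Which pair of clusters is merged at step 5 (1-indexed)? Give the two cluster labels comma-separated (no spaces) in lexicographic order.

BT,HNO

step 1: merge (B,T) at d=1, Q=-141; branch lengths B→-7/12, T→19/12; new cluster BT
  updated: d(BT,G)=33/2, d(BT,H)=39/2, d(BT,N)=15/2, d(BT,O)=7, d(BT,R)=19/2, d(BT,U)=19/2
step 2: merge (G,R) at d=4, Q=-115; branch lengths G→38/5, R→-18/5; new cluster GR
  updated: d(BT,GR)=11, d(GR,H)=21/2, d(GR,N)=19/2, d(GR,O)=27/2, d(GR,U)=9
step 3: merge (H,O) at d=4, Q=-167/2; branch lengths H→17/16, O→47/16; new cluster HO
  updated: d(BT,HO)=45/4, d(GR,HO)=10, d(HO,N)=13/2, d(HO,U)=10
step 4: merge (HO,N) at d=13/2, Q=-227/4; branch lengths HO→25/8, N→27/8; new cluster HNO
  updated: d(BT,HNO)=49/8, d(GR,HNO)=13/2, d(HNO,U)=37/4
step 5: merge (BT,HNO) at d=49/8, Q=-145/4; branch lengths BT→17/4, HNO→15/8; new cluster BHNOT
  updated: d(BHNOT,GR)=91/16, d(BHNOT,U)=101/16
step 6: merge (BHNOT,GR) at d=91/16, Q=-21; branch lengths BHNOT→3/2, GR→67/16; new cluster BGHNORT
  updated: d(BGHNORT,U)=77/16
step 7: merge (BGHNORT,U) at d=77/16; branch lengths BGHNORT→77/32, U→77/32; new cluster BGHNORTU
final tree: ((((B:-7/12,T:19/12):17/4,((H:17/16,O:47/16):25/8,N:27/8):15/8):3/2,(G:38/5,R:-18/5):67/16):77/32,U:77/32)
total length: 257/8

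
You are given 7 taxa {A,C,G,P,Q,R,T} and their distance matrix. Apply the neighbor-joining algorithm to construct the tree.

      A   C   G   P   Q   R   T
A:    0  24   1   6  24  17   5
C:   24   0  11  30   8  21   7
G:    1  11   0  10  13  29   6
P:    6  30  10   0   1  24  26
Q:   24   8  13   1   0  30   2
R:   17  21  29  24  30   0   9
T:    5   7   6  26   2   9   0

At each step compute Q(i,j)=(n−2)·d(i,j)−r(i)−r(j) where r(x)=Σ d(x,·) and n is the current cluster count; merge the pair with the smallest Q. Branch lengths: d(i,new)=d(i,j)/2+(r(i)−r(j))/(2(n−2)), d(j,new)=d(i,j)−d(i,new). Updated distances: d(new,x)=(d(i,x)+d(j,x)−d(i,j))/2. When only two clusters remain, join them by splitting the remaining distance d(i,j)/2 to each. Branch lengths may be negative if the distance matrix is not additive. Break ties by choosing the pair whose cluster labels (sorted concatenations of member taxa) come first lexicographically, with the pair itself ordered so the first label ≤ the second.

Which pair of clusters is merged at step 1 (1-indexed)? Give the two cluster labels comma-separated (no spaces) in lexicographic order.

P,Q

step 1: merge (P,Q) at d=1, Q=-170; branch lengths P→12/5, Q→-7/5; new cluster PQ
  updated: d(A,PQ)=29/2, d(C,PQ)=37/2, d(G,PQ)=11, d(PQ,R)=53/2, d(PQ,T)=27/2
step 2: merge (A,G) at d=1, Q=-231/2; branch lengths A→15/16, G→1/16; new cluster AG
  updated: d(AG,C)=17, d(AG,PQ)=49/4, d(AG,R)=45/2, d(AG,T)=5
step 3: merge (AG,PQ) at d=49/4, Q=-363/4; branch lengths AG→91/24, PQ→203/24; new cluster AGPQ
  updated: d(AGPQ,C)=93/8, d(AGPQ,R)=147/8, d(AGPQ,T)=25/8
step 4: merge (AGPQ,C) at d=93/8, Q=-99/2; branch lengths AGPQ→67/16, C→119/16; new cluster ACGPQ
  updated: d(ACGPQ,R)=111/8, d(ACGPQ,T)=-3/4
step 5: merge (ACGPQ,R) at d=111/8, Q=-177/8; branch lengths ACGPQ→33/16, R→189/16; new cluster ACGPQR
  updated: d(ACGPQR,T)=-45/16
step 6: merge (ACGPQR,T) at d=-45/16; branch lengths ACGPQR→-45/32, T→-45/32; new cluster ACGPQRT
final tree: (((((A:15/16,G:1/16):91/24,(P:12/5,Q:-7/5):203/24):67/16,C:119/16):33/16,R:189/16):-45/32,T:-45/32)
total length: 591/16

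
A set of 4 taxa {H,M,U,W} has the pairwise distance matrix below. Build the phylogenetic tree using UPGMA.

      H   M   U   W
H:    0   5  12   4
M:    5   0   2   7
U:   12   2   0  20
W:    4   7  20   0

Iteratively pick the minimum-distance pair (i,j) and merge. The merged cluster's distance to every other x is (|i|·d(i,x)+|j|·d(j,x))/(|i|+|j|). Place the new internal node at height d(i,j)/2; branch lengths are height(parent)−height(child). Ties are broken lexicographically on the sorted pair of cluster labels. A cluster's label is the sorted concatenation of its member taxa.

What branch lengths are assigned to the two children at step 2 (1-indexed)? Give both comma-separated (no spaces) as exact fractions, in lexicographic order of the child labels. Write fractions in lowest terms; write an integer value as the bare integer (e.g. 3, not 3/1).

2,2

step 1: merge (M,U) at d=2; branch lengths M→1, U→1; new cluster MU
  updated: d(H,MU)=17/2, d(MU,W)=27/2
step 2: merge (H,W) at d=4; branch lengths H→2, W→2; new cluster HW
  updated: d(HW,MU)=11
step 3: merge (HW,MU) at d=11; branch lengths HW→7/2, MU→9/2; new cluster HMUW
final tree: ((H:2,W:2):7/2,(M:1,U:1):9/2)
total length: 14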